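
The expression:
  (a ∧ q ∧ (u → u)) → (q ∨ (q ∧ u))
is always true.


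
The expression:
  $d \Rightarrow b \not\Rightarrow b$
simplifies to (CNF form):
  $\neg d$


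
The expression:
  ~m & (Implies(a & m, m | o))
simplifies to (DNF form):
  ~m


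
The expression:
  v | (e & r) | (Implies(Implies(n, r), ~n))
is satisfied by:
  {v: True, e: True, n: False, r: False}
  {v: True, e: False, n: False, r: False}
  {e: True, r: False, v: False, n: False}
  {r: False, e: False, v: False, n: False}
  {r: True, v: True, e: True, n: False}
  {r: True, v: True, e: False, n: False}
  {r: True, e: True, v: False, n: False}
  {r: True, e: False, v: False, n: False}
  {n: True, v: True, e: True, r: False}
  {n: True, v: True, e: False, r: False}
  {n: True, e: True, v: False, r: False}
  {n: True, e: False, v: False, r: False}
  {r: True, n: True, v: True, e: True}
  {r: True, n: True, v: True, e: False}
  {r: True, n: True, e: True, v: False}


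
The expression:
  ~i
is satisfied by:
  {i: False}


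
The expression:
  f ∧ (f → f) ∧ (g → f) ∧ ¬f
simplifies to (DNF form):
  False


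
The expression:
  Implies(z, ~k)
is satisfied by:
  {k: False, z: False}
  {z: True, k: False}
  {k: True, z: False}


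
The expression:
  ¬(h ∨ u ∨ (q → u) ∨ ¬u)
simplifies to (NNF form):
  False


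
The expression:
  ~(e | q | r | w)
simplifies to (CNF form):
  ~e & ~q & ~r & ~w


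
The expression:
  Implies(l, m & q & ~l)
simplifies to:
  ~l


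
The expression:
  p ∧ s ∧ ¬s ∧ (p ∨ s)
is never true.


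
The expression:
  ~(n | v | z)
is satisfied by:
  {n: False, v: False, z: False}


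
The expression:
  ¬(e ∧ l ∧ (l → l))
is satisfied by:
  {l: False, e: False}
  {e: True, l: False}
  {l: True, e: False}


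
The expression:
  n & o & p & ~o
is never true.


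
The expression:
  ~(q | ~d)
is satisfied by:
  {d: True, q: False}


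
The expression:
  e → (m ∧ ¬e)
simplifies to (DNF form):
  ¬e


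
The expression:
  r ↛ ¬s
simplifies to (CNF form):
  r ∧ s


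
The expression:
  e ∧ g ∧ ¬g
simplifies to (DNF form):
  False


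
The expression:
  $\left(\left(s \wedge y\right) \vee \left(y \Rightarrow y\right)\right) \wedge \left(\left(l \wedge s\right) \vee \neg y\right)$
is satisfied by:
  {s: True, l: True, y: False}
  {s: True, l: False, y: False}
  {l: True, s: False, y: False}
  {s: False, l: False, y: False}
  {y: True, s: True, l: True}


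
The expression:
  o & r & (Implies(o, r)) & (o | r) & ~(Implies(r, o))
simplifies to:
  False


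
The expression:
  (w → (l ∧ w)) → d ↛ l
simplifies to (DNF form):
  (d ∧ ¬l) ∨ (w ∧ ¬l)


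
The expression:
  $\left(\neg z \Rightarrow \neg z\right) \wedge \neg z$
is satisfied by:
  {z: False}


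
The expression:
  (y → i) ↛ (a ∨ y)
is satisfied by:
  {y: False, a: False}


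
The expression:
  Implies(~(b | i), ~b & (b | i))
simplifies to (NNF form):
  b | i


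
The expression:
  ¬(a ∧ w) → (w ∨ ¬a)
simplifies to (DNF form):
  w ∨ ¬a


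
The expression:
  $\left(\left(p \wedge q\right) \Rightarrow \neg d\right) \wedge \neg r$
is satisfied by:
  {r: False, p: False, q: False, d: False}
  {d: True, r: False, p: False, q: False}
  {q: True, r: False, p: False, d: False}
  {d: True, q: True, r: False, p: False}
  {p: True, d: False, r: False, q: False}
  {d: True, p: True, r: False, q: False}
  {q: True, p: True, d: False, r: False}


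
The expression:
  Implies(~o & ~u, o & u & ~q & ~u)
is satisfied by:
  {o: True, u: True}
  {o: True, u: False}
  {u: True, o: False}


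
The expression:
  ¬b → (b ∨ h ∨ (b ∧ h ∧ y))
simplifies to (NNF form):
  b ∨ h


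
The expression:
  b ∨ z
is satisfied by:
  {b: True, z: True}
  {b: True, z: False}
  {z: True, b: False}


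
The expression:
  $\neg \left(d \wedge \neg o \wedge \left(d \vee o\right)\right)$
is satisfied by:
  {o: True, d: False}
  {d: False, o: False}
  {d: True, o: True}


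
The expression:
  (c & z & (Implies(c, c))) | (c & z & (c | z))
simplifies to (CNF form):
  c & z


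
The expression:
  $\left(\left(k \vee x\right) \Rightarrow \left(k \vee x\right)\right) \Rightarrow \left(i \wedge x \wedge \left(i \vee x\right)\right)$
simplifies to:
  $i \wedge x$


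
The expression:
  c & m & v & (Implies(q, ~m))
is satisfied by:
  {c: True, m: True, v: True, q: False}


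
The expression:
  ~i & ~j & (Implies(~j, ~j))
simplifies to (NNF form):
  ~i & ~j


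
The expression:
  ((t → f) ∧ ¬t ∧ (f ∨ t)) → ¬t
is always true.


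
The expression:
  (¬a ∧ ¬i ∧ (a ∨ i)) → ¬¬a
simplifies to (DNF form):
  True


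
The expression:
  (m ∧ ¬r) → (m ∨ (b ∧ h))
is always true.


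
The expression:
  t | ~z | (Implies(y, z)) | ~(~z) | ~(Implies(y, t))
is always true.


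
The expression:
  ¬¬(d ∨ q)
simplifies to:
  d ∨ q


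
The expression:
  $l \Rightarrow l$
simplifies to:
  $\text{True}$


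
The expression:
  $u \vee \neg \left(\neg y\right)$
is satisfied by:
  {y: True, u: True}
  {y: True, u: False}
  {u: True, y: False}


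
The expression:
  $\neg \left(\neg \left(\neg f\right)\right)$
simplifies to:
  $\neg f$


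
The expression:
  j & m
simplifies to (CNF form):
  j & m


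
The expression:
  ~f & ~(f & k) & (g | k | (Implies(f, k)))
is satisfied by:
  {f: False}


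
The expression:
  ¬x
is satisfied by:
  {x: False}


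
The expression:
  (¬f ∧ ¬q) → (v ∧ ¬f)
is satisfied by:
  {q: True, v: True, f: True}
  {q: True, v: True, f: False}
  {q: True, f: True, v: False}
  {q: True, f: False, v: False}
  {v: True, f: True, q: False}
  {v: True, f: False, q: False}
  {f: True, v: False, q: False}


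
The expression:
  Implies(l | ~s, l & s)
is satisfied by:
  {s: True}


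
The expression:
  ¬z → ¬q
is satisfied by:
  {z: True, q: False}
  {q: False, z: False}
  {q: True, z: True}


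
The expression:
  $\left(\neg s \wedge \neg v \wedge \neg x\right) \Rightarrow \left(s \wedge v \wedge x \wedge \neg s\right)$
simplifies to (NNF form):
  $s \vee v \vee x$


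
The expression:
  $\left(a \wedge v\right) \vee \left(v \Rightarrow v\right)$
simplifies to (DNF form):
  $\text{True}$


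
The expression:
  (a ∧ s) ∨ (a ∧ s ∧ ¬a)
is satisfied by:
  {a: True, s: True}


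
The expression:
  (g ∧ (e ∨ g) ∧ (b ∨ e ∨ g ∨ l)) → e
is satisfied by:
  {e: True, g: False}
  {g: False, e: False}
  {g: True, e: True}


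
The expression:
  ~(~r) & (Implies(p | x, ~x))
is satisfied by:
  {r: True, x: False}


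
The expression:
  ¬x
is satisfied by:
  {x: False}


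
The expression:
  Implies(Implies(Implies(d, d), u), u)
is always true.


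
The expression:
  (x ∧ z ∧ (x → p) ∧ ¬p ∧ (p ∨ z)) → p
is always true.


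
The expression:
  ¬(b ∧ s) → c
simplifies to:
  c ∨ (b ∧ s)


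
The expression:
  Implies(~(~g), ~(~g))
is always true.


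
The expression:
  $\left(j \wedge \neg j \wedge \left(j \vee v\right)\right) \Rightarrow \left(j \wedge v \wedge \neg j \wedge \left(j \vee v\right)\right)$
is always true.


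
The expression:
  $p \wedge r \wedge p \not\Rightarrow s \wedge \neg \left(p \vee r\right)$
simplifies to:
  $\text{False}$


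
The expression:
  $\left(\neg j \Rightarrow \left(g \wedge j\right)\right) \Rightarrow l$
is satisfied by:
  {l: True, j: False}
  {j: False, l: False}
  {j: True, l: True}


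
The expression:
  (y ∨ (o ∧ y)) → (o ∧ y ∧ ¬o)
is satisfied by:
  {y: False}


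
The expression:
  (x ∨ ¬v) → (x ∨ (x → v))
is always true.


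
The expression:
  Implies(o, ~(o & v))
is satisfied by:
  {v: False, o: False}
  {o: True, v: False}
  {v: True, o: False}


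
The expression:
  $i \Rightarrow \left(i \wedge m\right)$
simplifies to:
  $m \vee \neg i$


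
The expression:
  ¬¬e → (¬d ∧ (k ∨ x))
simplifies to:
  (k ∧ ¬d) ∨ (x ∧ ¬d) ∨ ¬e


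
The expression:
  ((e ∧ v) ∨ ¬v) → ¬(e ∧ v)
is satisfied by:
  {v: False, e: False}
  {e: True, v: False}
  {v: True, e: False}


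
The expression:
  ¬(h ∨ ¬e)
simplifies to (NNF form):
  e ∧ ¬h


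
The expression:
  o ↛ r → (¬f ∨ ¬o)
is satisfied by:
  {r: True, o: False, f: False}
  {o: False, f: False, r: False}
  {f: True, r: True, o: False}
  {f: True, o: False, r: False}
  {r: True, o: True, f: False}
  {o: True, r: False, f: False}
  {f: True, o: True, r: True}


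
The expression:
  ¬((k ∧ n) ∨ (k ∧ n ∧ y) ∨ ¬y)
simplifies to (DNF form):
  (y ∧ ¬k) ∨ (y ∧ ¬n)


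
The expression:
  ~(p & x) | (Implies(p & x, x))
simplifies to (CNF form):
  True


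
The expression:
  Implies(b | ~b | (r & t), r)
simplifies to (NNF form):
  r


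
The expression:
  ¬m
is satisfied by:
  {m: False}


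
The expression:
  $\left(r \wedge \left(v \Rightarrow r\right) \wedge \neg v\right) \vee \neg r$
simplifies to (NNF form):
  $\neg r \vee \neg v$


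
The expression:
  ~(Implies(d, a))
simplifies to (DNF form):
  d & ~a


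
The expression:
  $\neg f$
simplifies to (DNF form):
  $\neg f$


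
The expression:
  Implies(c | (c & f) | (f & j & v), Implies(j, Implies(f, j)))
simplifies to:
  True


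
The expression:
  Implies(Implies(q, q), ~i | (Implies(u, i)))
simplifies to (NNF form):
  True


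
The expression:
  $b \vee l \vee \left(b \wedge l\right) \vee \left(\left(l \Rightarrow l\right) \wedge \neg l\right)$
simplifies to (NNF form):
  $\text{True}$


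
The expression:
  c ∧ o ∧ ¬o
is never true.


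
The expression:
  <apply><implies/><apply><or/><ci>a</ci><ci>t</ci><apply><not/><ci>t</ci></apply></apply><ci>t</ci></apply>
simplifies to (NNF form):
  <ci>t</ci>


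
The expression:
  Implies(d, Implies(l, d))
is always true.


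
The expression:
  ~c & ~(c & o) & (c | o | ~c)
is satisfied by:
  {c: False}


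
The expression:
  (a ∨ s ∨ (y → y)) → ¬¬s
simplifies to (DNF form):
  s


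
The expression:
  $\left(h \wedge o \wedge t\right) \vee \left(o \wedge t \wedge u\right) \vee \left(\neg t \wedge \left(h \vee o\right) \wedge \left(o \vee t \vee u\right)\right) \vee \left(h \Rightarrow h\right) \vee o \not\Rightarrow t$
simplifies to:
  $\text{True}$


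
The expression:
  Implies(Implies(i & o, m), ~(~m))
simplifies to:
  m | (i & o)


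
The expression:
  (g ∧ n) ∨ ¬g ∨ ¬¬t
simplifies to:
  n ∨ t ∨ ¬g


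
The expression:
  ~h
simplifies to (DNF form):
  ~h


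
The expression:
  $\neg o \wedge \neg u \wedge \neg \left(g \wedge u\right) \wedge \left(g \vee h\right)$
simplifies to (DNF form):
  $\left(g \wedge \neg o \wedge \neg u\right) \vee \left(h \wedge \neg o \wedge \neg u\right)$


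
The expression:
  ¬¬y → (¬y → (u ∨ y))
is always true.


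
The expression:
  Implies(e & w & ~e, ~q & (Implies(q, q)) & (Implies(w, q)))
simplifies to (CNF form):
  True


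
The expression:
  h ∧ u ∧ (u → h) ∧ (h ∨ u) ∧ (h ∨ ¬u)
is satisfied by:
  {h: True, u: True}


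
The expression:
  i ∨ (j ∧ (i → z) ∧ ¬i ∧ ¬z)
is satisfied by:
  {i: True, j: True, z: False}
  {i: True, z: False, j: False}
  {i: True, j: True, z: True}
  {i: True, z: True, j: False}
  {j: True, z: False, i: False}


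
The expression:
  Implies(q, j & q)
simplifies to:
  j | ~q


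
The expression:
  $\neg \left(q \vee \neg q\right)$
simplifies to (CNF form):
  $\text{False}$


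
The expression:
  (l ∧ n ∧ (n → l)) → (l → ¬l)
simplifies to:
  ¬l ∨ ¬n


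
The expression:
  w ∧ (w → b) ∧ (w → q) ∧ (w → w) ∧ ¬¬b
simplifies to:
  b ∧ q ∧ w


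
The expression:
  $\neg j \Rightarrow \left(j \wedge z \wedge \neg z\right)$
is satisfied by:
  {j: True}


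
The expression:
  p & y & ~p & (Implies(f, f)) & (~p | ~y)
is never true.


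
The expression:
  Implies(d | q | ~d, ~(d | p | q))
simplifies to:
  ~d & ~p & ~q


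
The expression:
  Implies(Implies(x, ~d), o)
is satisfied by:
  {x: True, o: True, d: True}
  {x: True, o: True, d: False}
  {o: True, d: True, x: False}
  {o: True, d: False, x: False}
  {x: True, d: True, o: False}


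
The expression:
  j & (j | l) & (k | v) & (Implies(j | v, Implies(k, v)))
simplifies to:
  j & v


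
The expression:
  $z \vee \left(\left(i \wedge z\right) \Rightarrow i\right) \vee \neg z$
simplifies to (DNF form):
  $\text{True}$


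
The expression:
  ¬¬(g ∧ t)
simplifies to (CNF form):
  g ∧ t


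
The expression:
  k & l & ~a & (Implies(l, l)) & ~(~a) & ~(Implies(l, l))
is never true.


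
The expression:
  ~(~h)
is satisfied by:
  {h: True}


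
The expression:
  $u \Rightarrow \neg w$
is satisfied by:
  {w: False, u: False}
  {u: True, w: False}
  {w: True, u: False}


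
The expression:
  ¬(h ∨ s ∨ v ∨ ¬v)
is never true.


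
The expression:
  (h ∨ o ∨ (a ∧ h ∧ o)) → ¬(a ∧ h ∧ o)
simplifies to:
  ¬a ∨ ¬h ∨ ¬o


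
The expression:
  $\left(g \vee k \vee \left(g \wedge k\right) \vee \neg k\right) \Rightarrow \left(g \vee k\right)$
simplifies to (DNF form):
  $g \vee k$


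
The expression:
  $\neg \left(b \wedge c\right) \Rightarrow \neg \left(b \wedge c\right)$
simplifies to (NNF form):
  $\text{True}$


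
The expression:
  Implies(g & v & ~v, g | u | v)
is always true.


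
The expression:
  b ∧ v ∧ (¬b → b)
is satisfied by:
  {b: True, v: True}


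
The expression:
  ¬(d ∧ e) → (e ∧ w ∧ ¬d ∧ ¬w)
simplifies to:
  d ∧ e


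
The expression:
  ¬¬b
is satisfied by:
  {b: True}


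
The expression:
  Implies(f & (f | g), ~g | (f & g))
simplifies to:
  True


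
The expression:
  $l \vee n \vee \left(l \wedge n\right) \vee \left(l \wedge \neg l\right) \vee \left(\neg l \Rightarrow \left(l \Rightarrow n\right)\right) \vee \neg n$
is always true.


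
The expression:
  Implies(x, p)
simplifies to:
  p | ~x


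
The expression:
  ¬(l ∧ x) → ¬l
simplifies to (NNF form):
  x ∨ ¬l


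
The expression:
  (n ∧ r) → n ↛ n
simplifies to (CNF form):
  ¬n ∨ ¬r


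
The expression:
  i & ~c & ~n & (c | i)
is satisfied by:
  {i: True, n: False, c: False}


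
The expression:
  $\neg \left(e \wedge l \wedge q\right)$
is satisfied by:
  {l: False, e: False, q: False}
  {q: True, l: False, e: False}
  {e: True, l: False, q: False}
  {q: True, e: True, l: False}
  {l: True, q: False, e: False}
  {q: True, l: True, e: False}
  {e: True, l: True, q: False}


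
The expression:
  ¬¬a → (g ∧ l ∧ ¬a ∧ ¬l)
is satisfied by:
  {a: False}


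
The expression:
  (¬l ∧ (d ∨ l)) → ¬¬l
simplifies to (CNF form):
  l ∨ ¬d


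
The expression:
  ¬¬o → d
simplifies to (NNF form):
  d ∨ ¬o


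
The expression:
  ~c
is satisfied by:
  {c: False}


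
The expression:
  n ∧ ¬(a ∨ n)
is never true.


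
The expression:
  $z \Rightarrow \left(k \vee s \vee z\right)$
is always true.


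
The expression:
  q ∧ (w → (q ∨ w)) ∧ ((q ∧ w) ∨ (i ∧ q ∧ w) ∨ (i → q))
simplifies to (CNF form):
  q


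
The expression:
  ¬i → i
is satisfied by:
  {i: True}


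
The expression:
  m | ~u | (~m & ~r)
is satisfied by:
  {m: True, u: False, r: False}
  {u: False, r: False, m: False}
  {r: True, m: True, u: False}
  {r: True, u: False, m: False}
  {m: True, u: True, r: False}
  {u: True, m: False, r: False}
  {r: True, u: True, m: True}


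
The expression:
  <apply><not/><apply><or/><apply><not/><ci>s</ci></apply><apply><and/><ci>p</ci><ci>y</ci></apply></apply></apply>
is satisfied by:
  {s: True, p: False, y: False}
  {y: True, s: True, p: False}
  {p: True, s: True, y: False}


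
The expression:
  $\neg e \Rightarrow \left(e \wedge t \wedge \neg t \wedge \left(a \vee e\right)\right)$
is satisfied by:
  {e: True}


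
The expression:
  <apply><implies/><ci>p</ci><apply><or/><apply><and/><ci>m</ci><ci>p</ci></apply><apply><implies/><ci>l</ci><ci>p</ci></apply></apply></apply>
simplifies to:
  <true/>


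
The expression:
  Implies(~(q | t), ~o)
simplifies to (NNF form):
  q | t | ~o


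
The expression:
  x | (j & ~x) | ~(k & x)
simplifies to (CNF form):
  True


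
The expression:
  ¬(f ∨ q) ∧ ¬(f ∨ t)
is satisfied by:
  {q: False, t: False, f: False}


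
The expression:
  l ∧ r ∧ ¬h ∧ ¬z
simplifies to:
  l ∧ r ∧ ¬h ∧ ¬z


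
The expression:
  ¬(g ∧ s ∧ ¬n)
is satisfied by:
  {n: True, s: False, g: False}
  {s: False, g: False, n: False}
  {n: True, g: True, s: False}
  {g: True, s: False, n: False}
  {n: True, s: True, g: False}
  {s: True, n: False, g: False}
  {n: True, g: True, s: True}


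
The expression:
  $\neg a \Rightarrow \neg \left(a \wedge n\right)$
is always true.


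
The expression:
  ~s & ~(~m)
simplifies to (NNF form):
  m & ~s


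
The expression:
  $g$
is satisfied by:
  {g: True}


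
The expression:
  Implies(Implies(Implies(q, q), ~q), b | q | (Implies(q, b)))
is always true.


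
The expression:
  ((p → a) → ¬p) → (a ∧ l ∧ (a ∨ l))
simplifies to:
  a ∧ (l ∨ p)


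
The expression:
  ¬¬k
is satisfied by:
  {k: True}


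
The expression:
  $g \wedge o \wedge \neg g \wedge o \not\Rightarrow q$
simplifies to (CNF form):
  $\text{False}$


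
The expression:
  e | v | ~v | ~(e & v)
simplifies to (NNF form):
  True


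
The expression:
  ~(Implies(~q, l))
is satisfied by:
  {q: False, l: False}


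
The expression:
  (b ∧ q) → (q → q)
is always true.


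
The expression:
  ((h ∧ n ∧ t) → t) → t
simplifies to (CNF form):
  t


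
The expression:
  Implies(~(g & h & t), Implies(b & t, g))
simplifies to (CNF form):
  g | ~b | ~t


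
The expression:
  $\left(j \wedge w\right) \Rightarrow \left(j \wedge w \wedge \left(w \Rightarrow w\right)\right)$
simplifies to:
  $\text{True}$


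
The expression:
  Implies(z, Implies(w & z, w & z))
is always true.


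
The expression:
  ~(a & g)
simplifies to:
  ~a | ~g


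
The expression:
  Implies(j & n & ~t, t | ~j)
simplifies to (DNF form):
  t | ~j | ~n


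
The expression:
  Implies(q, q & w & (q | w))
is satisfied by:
  {w: True, q: False}
  {q: False, w: False}
  {q: True, w: True}


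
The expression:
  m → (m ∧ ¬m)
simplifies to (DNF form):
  ¬m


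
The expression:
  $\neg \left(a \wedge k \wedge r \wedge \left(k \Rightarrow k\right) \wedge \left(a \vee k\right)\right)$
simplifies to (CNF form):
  $\neg a \vee \neg k \vee \neg r$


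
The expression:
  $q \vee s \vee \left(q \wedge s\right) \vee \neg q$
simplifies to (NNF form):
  $\text{True}$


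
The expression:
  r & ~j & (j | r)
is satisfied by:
  {r: True, j: False}


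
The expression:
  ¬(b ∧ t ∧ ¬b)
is always true.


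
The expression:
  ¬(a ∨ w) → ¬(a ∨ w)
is always true.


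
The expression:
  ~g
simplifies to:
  ~g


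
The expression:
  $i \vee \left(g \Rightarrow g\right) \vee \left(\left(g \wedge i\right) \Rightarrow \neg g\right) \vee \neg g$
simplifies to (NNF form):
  $\text{True}$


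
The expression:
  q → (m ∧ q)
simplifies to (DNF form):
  m ∨ ¬q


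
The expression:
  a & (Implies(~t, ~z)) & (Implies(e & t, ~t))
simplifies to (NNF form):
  a & (t | ~z) & (~e | ~t)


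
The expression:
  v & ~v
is never true.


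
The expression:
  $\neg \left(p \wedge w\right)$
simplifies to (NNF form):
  $\neg p \vee \neg w$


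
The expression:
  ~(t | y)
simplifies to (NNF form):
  ~t & ~y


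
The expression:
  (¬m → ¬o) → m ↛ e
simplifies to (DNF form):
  (m ∧ ¬e) ∨ (o ∧ ¬m)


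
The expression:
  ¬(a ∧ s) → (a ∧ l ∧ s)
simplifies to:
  a ∧ s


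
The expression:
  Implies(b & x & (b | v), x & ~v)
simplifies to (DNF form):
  ~b | ~v | ~x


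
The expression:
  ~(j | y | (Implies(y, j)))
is never true.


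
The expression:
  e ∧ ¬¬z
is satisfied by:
  {z: True, e: True}


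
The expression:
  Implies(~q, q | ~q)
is always true.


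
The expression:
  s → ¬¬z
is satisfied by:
  {z: True, s: False}
  {s: False, z: False}
  {s: True, z: True}


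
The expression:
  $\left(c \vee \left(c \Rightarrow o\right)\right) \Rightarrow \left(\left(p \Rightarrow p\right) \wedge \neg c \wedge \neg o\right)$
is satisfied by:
  {o: False, c: False}


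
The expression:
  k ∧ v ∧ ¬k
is never true.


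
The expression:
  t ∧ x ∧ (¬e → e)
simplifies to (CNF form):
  e ∧ t ∧ x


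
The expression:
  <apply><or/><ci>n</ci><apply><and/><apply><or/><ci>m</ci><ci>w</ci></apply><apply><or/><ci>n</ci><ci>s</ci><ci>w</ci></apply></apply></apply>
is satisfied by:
  {n: True, m: True, w: True, s: True}
  {n: True, m: True, w: True, s: False}
  {n: True, w: True, s: True, m: False}
  {n: True, w: True, s: False, m: False}
  {n: True, m: True, s: True, w: False}
  {n: True, m: True, s: False, w: False}
  {n: True, s: True, w: False, m: False}
  {n: True, s: False, w: False, m: False}
  {m: True, w: True, s: True, n: False}
  {m: True, w: True, s: False, n: False}
  {w: True, s: True, n: False, m: False}
  {w: True, n: False, s: False, m: False}
  {m: True, s: True, n: False, w: False}


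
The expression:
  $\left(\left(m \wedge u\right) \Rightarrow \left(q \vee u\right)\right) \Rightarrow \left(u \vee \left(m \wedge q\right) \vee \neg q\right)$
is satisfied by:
  {m: True, u: True, q: False}
  {m: True, u: False, q: False}
  {u: True, m: False, q: False}
  {m: False, u: False, q: False}
  {m: True, q: True, u: True}
  {m: True, q: True, u: False}
  {q: True, u: True, m: False}


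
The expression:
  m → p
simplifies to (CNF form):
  p ∨ ¬m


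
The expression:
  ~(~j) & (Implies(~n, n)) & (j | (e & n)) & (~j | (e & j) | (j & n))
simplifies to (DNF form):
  j & n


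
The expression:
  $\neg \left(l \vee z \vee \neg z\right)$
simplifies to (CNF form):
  $\text{False}$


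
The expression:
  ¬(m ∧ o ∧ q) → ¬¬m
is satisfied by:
  {m: True}


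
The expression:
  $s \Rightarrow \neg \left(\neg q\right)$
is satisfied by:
  {q: True, s: False}
  {s: False, q: False}
  {s: True, q: True}


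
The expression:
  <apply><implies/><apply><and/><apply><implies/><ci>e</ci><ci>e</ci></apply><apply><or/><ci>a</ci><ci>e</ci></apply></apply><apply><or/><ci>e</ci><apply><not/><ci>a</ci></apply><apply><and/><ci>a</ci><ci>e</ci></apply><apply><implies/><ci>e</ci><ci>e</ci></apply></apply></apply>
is always true.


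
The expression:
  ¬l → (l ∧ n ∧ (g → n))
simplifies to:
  l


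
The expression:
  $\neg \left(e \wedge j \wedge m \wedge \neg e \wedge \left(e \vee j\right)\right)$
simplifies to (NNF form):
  $\text{True}$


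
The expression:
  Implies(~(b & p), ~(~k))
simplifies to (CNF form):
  (b | k) & (k | p)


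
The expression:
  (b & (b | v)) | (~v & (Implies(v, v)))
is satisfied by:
  {b: True, v: False}
  {v: False, b: False}
  {v: True, b: True}


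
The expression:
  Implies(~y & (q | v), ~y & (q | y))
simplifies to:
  q | y | ~v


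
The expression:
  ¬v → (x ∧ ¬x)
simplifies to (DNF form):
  v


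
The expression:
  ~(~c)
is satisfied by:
  {c: True}


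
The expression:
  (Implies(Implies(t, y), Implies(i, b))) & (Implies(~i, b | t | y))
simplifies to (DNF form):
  b | (t & ~y) | (y & ~i)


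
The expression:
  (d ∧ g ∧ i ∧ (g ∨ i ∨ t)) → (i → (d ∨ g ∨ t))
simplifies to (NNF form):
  True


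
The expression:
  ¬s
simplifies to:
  ¬s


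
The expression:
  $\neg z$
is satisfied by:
  {z: False}


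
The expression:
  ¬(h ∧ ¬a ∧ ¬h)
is always true.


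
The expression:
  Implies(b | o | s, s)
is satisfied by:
  {s: True, o: False, b: False}
  {b: True, s: True, o: False}
  {s: True, o: True, b: False}
  {b: True, s: True, o: True}
  {b: False, o: False, s: False}


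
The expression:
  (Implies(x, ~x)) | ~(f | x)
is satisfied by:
  {x: False}


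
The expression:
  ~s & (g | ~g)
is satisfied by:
  {s: False}


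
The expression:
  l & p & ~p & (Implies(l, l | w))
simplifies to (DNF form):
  False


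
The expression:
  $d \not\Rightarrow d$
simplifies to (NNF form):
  $\text{False}$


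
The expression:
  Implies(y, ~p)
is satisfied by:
  {p: False, y: False}
  {y: True, p: False}
  {p: True, y: False}


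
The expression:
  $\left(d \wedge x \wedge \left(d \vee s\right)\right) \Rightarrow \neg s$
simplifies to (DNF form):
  $\neg d \vee \neg s \vee \neg x$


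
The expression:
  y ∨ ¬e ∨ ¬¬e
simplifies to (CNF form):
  True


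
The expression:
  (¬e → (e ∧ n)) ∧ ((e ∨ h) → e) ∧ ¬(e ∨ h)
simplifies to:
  False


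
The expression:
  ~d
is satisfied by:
  {d: False}


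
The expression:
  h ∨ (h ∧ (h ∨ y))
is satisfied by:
  {h: True}


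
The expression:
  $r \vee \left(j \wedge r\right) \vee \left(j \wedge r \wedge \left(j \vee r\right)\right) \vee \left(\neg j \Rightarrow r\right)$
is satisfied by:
  {r: True, j: True}
  {r: True, j: False}
  {j: True, r: False}


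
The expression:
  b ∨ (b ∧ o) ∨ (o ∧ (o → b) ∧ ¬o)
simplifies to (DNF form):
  b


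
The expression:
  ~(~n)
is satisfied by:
  {n: True}


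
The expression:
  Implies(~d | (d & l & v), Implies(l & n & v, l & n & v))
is always true.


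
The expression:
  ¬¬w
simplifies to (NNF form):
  w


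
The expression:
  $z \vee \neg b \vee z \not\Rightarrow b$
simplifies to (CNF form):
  $z \vee \neg b$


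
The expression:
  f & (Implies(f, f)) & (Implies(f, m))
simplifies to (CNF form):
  f & m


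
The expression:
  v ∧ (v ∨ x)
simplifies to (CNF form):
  v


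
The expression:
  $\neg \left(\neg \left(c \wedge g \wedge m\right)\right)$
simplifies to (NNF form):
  $c \wedge g \wedge m$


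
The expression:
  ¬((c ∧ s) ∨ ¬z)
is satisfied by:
  {z: True, s: False, c: False}
  {z: True, c: True, s: False}
  {z: True, s: True, c: False}


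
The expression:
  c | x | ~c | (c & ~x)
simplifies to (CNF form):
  True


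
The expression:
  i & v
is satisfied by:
  {i: True, v: True}


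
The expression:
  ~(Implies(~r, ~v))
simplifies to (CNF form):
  v & ~r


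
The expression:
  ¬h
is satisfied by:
  {h: False}


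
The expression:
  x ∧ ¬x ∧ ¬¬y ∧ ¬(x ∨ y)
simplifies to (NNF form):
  False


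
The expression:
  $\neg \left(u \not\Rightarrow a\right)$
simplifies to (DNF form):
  $a \vee \neg u$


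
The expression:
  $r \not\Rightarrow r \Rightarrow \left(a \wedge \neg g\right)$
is always true.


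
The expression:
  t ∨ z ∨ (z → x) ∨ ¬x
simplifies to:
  True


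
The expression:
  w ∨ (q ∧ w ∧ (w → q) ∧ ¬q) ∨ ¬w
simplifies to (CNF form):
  True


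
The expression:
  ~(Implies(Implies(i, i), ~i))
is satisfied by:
  {i: True}


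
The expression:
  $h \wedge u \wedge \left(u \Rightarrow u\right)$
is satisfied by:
  {h: True, u: True}


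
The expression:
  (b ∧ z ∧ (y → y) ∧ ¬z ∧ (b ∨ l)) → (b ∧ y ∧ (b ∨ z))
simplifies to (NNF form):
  True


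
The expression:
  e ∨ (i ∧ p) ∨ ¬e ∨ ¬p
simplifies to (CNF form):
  True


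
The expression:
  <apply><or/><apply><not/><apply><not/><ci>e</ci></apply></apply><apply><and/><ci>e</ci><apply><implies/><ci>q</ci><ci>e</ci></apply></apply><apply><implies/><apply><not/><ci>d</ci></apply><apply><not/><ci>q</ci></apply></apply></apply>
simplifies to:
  <apply><or/><ci>d</ci><ci>e</ci><apply><not/><ci>q</ci></apply></apply>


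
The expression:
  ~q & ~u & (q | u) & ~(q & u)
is never true.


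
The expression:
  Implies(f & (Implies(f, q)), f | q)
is always true.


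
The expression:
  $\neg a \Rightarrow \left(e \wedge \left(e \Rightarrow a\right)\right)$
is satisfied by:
  {a: True}


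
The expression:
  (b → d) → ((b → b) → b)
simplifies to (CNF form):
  b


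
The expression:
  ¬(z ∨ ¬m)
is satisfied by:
  {m: True, z: False}


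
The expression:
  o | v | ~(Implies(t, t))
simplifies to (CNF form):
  o | v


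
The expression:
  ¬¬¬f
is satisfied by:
  {f: False}


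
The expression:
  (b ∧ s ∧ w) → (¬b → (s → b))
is always true.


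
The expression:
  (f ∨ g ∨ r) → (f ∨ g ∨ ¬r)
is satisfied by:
  {g: True, f: True, r: False}
  {g: True, f: False, r: False}
  {f: True, g: False, r: False}
  {g: False, f: False, r: False}
  {r: True, g: True, f: True}
  {r: True, g: True, f: False}
  {r: True, f: True, g: False}


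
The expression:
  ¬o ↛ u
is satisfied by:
  {u: False, o: False}


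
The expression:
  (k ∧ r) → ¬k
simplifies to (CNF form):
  ¬k ∨ ¬r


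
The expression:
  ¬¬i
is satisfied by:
  {i: True}


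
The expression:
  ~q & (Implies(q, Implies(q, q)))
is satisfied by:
  {q: False}


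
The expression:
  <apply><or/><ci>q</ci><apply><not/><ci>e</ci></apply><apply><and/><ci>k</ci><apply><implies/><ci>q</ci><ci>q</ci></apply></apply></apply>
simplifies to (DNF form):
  <apply><or/><ci>k</ci><ci>q</ci><apply><not/><ci>e</ci></apply></apply>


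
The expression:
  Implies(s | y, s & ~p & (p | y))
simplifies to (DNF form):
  (y & ~y) | (~s & ~y) | (s & y & ~p) | (s & y & ~y) | (s & ~p & ~s) | (s & ~s & ~y) | (y & ~p & ~y) | (~p & ~s & ~y)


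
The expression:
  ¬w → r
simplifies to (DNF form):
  r ∨ w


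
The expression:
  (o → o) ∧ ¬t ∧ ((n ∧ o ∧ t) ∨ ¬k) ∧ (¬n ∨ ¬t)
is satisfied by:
  {t: False, k: False}


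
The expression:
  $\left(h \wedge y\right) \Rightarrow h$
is always true.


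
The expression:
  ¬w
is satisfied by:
  {w: False}


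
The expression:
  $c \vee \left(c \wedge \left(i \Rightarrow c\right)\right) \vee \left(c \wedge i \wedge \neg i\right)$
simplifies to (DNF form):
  $c$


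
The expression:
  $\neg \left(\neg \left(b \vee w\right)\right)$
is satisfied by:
  {b: True, w: True}
  {b: True, w: False}
  {w: True, b: False}


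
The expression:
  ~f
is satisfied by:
  {f: False}


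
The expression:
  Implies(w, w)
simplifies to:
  True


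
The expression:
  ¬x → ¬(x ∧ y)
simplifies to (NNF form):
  True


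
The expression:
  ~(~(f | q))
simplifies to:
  f | q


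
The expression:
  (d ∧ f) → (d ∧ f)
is always true.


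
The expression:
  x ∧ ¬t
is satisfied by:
  {x: True, t: False}


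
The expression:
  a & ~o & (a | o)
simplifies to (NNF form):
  a & ~o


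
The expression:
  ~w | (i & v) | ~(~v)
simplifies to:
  v | ~w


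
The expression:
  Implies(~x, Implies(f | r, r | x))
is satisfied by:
  {x: True, r: True, f: False}
  {x: True, r: False, f: False}
  {r: True, x: False, f: False}
  {x: False, r: False, f: False}
  {f: True, x: True, r: True}
  {f: True, x: True, r: False}
  {f: True, r: True, x: False}


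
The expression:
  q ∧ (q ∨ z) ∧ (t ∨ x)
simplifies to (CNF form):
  q ∧ (t ∨ x)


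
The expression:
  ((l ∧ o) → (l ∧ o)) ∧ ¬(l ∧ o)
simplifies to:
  ¬l ∨ ¬o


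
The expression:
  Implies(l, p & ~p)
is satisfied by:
  {l: False}


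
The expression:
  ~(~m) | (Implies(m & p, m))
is always true.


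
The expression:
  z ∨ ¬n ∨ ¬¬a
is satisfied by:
  {a: True, z: True, n: False}
  {a: True, z: False, n: False}
  {z: True, a: False, n: False}
  {a: False, z: False, n: False}
  {a: True, n: True, z: True}
  {a: True, n: True, z: False}
  {n: True, z: True, a: False}


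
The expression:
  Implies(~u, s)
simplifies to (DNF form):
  s | u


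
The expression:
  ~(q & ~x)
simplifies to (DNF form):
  x | ~q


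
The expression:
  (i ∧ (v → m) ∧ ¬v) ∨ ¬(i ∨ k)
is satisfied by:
  {v: False, k: False, i: False}
  {i: True, v: False, k: False}
  {i: True, k: True, v: False}
  {v: True, k: False, i: False}


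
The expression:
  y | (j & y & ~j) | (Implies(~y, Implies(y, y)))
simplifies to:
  True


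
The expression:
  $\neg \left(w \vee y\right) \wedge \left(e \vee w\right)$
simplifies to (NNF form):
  $e \wedge \neg w \wedge \neg y$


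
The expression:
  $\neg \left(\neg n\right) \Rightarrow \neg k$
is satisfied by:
  {k: False, n: False}
  {n: True, k: False}
  {k: True, n: False}


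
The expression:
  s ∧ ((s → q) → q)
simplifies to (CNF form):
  s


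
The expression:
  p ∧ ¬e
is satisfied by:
  {p: True, e: False}


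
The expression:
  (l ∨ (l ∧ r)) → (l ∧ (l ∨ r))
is always true.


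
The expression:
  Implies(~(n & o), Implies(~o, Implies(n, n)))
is always true.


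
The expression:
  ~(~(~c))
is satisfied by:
  {c: False}


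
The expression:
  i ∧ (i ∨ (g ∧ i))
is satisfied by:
  {i: True}


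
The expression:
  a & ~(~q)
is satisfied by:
  {a: True, q: True}


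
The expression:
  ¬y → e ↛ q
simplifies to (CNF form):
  (e ∨ y) ∧ (y ∨ ¬q)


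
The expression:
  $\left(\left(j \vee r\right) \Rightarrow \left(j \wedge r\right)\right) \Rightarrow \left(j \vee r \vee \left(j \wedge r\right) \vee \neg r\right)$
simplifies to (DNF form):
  $\text{True}$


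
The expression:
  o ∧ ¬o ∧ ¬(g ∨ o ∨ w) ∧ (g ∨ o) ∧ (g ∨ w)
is never true.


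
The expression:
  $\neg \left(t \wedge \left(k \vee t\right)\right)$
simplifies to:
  $\neg t$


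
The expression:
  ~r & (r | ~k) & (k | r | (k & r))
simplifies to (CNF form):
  False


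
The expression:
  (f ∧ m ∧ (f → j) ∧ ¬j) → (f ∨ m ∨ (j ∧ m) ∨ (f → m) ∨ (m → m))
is always true.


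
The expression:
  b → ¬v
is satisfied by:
  {v: False, b: False}
  {b: True, v: False}
  {v: True, b: False}


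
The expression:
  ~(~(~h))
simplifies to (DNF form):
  ~h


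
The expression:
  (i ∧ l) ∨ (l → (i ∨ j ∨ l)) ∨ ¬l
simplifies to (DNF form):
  True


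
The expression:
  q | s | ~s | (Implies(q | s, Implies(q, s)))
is always true.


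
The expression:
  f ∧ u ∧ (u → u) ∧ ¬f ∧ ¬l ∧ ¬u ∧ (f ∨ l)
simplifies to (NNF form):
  False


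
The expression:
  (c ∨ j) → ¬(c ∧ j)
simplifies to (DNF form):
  ¬c ∨ ¬j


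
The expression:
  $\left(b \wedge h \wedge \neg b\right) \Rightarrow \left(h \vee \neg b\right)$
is always true.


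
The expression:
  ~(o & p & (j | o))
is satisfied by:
  {p: False, o: False}
  {o: True, p: False}
  {p: True, o: False}


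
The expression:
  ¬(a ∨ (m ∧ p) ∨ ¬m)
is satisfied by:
  {m: True, p: False, a: False}


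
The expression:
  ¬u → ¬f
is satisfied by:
  {u: True, f: False}
  {f: False, u: False}
  {f: True, u: True}


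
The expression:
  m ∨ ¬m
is always true.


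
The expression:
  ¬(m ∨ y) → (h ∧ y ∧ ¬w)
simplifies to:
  m ∨ y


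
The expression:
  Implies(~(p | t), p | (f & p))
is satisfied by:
  {t: True, p: True}
  {t: True, p: False}
  {p: True, t: False}


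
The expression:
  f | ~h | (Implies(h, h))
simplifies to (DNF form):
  True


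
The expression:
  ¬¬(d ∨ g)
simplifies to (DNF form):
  d ∨ g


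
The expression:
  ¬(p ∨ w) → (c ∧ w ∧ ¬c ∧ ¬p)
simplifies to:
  p ∨ w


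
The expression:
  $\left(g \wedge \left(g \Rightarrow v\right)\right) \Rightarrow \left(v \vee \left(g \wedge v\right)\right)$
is always true.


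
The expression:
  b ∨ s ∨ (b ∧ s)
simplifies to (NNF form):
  b ∨ s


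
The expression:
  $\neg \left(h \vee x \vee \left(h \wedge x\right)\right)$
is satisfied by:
  {x: False, h: False}


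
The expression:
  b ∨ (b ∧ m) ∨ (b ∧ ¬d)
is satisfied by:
  {b: True}


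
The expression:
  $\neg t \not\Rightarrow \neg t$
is never true.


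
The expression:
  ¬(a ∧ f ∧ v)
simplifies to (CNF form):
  ¬a ∨ ¬f ∨ ¬v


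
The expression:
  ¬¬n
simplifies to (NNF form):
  n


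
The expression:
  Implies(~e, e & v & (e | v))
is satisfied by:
  {e: True}


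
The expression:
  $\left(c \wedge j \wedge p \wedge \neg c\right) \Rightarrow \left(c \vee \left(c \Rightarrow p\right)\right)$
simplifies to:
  $\text{True}$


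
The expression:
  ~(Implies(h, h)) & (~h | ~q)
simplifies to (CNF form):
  False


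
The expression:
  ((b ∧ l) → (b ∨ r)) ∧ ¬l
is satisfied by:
  {l: False}


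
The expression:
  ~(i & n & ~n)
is always true.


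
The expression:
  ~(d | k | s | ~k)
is never true.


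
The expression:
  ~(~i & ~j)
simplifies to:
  i | j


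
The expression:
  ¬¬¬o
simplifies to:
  ¬o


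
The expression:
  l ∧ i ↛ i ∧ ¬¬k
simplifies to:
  False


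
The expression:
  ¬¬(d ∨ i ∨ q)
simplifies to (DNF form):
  d ∨ i ∨ q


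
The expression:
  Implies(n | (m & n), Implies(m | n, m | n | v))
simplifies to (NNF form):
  True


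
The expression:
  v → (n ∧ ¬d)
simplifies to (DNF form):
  (n ∧ ¬d) ∨ ¬v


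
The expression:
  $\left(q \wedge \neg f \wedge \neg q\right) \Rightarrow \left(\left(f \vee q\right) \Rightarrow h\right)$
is always true.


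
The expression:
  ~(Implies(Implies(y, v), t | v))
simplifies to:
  ~t & ~v & ~y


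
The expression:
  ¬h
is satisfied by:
  {h: False}


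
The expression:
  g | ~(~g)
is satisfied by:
  {g: True}


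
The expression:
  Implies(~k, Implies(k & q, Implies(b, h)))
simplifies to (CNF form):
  True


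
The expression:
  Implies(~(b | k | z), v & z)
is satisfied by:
  {b: True, k: True, z: True}
  {b: True, k: True, z: False}
  {b: True, z: True, k: False}
  {b: True, z: False, k: False}
  {k: True, z: True, b: False}
  {k: True, z: False, b: False}
  {z: True, k: False, b: False}


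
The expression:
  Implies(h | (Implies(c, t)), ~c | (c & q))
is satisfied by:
  {q: True, t: False, h: False, c: False}
  {q: True, h: True, t: False, c: False}
  {q: True, t: True, h: False, c: False}
  {q: True, h: True, t: True, c: False}
  {q: False, t: False, h: False, c: False}
  {h: True, q: False, t: False, c: False}
  {t: True, q: False, h: False, c: False}
  {h: True, t: True, q: False, c: False}
  {c: True, q: True, t: False, h: False}
  {c: True, h: True, q: True, t: False}
  {c: True, q: True, t: True, h: False}
  {c: True, h: True, q: True, t: True}
  {c: True, q: False, t: False, h: False}
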